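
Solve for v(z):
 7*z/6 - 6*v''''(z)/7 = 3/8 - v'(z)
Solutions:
 v(z) = C1 + C4*exp(6^(2/3)*7^(1/3)*z/6) - 7*z^2/12 + 3*z/8 + (C2*sin(2^(2/3)*3^(1/6)*7^(1/3)*z/4) + C3*cos(2^(2/3)*3^(1/6)*7^(1/3)*z/4))*exp(-6^(2/3)*7^(1/3)*z/12)


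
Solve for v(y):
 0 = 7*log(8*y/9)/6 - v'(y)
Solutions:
 v(y) = C1 + 7*y*log(y)/6 - 7*y*log(3)/3 - 7*y/6 + 7*y*log(2)/2


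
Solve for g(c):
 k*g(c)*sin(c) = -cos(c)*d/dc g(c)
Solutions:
 g(c) = C1*exp(k*log(cos(c)))


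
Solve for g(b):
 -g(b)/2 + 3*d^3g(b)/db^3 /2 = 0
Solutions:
 g(b) = C3*exp(3^(2/3)*b/3) + (C1*sin(3^(1/6)*b/2) + C2*cos(3^(1/6)*b/2))*exp(-3^(2/3)*b/6)


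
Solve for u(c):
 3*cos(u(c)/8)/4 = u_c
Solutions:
 -3*c/4 - 4*log(sin(u(c)/8) - 1) + 4*log(sin(u(c)/8) + 1) = C1


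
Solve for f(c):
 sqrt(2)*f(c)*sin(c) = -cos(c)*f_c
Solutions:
 f(c) = C1*cos(c)^(sqrt(2))


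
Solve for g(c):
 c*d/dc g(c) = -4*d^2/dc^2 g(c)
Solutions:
 g(c) = C1 + C2*erf(sqrt(2)*c/4)


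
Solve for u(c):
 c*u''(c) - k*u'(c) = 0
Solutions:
 u(c) = C1 + c^(re(k) + 1)*(C2*sin(log(c)*Abs(im(k))) + C3*cos(log(c)*im(k)))


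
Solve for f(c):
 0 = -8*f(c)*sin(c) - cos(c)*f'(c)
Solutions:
 f(c) = C1*cos(c)^8


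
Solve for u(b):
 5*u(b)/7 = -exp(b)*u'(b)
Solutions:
 u(b) = C1*exp(5*exp(-b)/7)


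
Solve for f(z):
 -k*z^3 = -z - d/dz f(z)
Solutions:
 f(z) = C1 + k*z^4/4 - z^2/2


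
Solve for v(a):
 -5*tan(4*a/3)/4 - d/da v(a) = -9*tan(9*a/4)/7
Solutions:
 v(a) = C1 + 15*log(cos(4*a/3))/16 - 4*log(cos(9*a/4))/7


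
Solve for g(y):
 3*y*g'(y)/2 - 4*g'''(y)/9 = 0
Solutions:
 g(y) = C1 + Integral(C2*airyai(3*y/2) + C3*airybi(3*y/2), y)


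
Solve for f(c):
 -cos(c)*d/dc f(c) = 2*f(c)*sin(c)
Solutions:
 f(c) = C1*cos(c)^2


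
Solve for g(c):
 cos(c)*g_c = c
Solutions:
 g(c) = C1 + Integral(c/cos(c), c)


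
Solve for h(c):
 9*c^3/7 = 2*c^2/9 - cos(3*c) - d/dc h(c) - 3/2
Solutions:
 h(c) = C1 - 9*c^4/28 + 2*c^3/27 - 3*c/2 - sin(3*c)/3


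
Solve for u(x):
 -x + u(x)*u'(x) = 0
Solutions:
 u(x) = -sqrt(C1 + x^2)
 u(x) = sqrt(C1 + x^2)


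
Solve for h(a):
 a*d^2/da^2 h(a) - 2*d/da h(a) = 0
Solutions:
 h(a) = C1 + C2*a^3


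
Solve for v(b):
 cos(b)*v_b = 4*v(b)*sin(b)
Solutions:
 v(b) = C1/cos(b)^4


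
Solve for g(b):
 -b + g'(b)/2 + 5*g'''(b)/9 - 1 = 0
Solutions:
 g(b) = C1 + C2*sin(3*sqrt(10)*b/10) + C3*cos(3*sqrt(10)*b/10) + b^2 + 2*b


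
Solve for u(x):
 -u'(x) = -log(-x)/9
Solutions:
 u(x) = C1 + x*log(-x)/9 - x/9


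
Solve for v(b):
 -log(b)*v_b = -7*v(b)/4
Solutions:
 v(b) = C1*exp(7*li(b)/4)


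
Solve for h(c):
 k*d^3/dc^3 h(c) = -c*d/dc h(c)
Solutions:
 h(c) = C1 + Integral(C2*airyai(c*(-1/k)^(1/3)) + C3*airybi(c*(-1/k)^(1/3)), c)


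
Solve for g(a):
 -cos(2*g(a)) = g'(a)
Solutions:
 g(a) = -asin((C1 + exp(4*a))/(C1 - exp(4*a)))/2 + pi/2
 g(a) = asin((C1 + exp(4*a))/(C1 - exp(4*a)))/2


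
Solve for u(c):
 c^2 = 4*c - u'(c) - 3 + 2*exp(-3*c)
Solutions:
 u(c) = C1 - c^3/3 + 2*c^2 - 3*c - 2*exp(-3*c)/3


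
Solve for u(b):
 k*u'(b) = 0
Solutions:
 u(b) = C1


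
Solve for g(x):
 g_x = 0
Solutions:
 g(x) = C1


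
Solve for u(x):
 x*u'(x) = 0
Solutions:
 u(x) = C1


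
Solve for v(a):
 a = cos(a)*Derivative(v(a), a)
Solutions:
 v(a) = C1 + Integral(a/cos(a), a)


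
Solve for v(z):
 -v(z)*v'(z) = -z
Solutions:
 v(z) = -sqrt(C1 + z^2)
 v(z) = sqrt(C1 + z^2)


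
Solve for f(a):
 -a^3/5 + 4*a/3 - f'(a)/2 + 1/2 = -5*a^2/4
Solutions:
 f(a) = C1 - a^4/10 + 5*a^3/6 + 4*a^2/3 + a


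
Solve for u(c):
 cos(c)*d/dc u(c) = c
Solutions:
 u(c) = C1 + Integral(c/cos(c), c)


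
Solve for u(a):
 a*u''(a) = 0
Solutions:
 u(a) = C1 + C2*a


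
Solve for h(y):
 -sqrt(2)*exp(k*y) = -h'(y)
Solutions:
 h(y) = C1 + sqrt(2)*exp(k*y)/k


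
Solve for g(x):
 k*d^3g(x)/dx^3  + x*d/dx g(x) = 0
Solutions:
 g(x) = C1 + Integral(C2*airyai(x*(-1/k)^(1/3)) + C3*airybi(x*(-1/k)^(1/3)), x)


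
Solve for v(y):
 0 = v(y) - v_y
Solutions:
 v(y) = C1*exp(y)


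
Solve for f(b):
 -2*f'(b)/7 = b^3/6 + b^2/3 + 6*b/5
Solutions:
 f(b) = C1 - 7*b^4/48 - 7*b^3/18 - 21*b^2/10


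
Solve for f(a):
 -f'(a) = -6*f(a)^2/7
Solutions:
 f(a) = -7/(C1 + 6*a)


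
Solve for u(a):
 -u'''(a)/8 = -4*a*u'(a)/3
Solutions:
 u(a) = C1 + Integral(C2*airyai(2*6^(2/3)*a/3) + C3*airybi(2*6^(2/3)*a/3), a)


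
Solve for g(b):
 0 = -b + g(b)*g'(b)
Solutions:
 g(b) = -sqrt(C1 + b^2)
 g(b) = sqrt(C1 + b^2)


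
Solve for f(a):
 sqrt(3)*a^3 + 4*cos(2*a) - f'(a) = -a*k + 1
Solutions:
 f(a) = C1 + sqrt(3)*a^4/4 + a^2*k/2 - a + 2*sin(2*a)


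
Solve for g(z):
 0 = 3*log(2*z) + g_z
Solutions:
 g(z) = C1 - 3*z*log(z) - z*log(8) + 3*z


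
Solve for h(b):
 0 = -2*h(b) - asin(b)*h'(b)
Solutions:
 h(b) = C1*exp(-2*Integral(1/asin(b), b))


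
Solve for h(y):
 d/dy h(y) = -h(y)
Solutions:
 h(y) = C1*exp(-y)


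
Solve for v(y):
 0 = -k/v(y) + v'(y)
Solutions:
 v(y) = -sqrt(C1 + 2*k*y)
 v(y) = sqrt(C1 + 2*k*y)


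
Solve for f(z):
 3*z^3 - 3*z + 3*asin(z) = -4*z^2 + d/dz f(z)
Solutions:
 f(z) = C1 + 3*z^4/4 + 4*z^3/3 - 3*z^2/2 + 3*z*asin(z) + 3*sqrt(1 - z^2)


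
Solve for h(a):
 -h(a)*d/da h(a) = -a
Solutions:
 h(a) = -sqrt(C1 + a^2)
 h(a) = sqrt(C1 + a^2)


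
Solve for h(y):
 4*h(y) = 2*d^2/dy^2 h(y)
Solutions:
 h(y) = C1*exp(-sqrt(2)*y) + C2*exp(sqrt(2)*y)


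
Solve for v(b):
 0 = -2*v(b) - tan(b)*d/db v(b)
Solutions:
 v(b) = C1/sin(b)^2


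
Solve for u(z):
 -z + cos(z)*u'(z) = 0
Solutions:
 u(z) = C1 + Integral(z/cos(z), z)


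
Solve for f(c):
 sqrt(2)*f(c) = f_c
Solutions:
 f(c) = C1*exp(sqrt(2)*c)


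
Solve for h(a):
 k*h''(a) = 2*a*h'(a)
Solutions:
 h(a) = C1 + C2*erf(a*sqrt(-1/k))/sqrt(-1/k)


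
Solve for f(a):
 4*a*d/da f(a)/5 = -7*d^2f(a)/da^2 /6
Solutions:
 f(a) = C1 + C2*erf(2*sqrt(105)*a/35)


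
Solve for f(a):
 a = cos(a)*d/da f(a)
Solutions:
 f(a) = C1 + Integral(a/cos(a), a)


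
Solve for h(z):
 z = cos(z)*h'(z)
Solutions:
 h(z) = C1 + Integral(z/cos(z), z)


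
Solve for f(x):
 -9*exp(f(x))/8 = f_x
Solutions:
 f(x) = log(1/(C1 + 9*x)) + 3*log(2)


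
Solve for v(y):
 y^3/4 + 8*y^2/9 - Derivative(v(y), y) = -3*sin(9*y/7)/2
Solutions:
 v(y) = C1 + y^4/16 + 8*y^3/27 - 7*cos(9*y/7)/6


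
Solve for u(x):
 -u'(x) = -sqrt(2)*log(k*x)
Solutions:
 u(x) = C1 + sqrt(2)*x*log(k*x) - sqrt(2)*x


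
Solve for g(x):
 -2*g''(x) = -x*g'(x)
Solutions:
 g(x) = C1 + C2*erfi(x/2)


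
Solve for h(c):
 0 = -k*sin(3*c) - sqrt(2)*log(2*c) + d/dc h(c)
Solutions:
 h(c) = C1 + sqrt(2)*c*(log(c) - 1) + sqrt(2)*c*log(2) - k*cos(3*c)/3


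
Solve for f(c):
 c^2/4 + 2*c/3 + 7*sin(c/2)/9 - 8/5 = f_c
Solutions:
 f(c) = C1 + c^3/12 + c^2/3 - 8*c/5 - 14*cos(c/2)/9


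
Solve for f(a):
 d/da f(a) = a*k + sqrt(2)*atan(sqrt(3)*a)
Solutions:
 f(a) = C1 + a^2*k/2 + sqrt(2)*(a*atan(sqrt(3)*a) - sqrt(3)*log(3*a^2 + 1)/6)


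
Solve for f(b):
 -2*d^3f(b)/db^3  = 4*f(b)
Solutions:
 f(b) = C3*exp(-2^(1/3)*b) + (C1*sin(2^(1/3)*sqrt(3)*b/2) + C2*cos(2^(1/3)*sqrt(3)*b/2))*exp(2^(1/3)*b/2)


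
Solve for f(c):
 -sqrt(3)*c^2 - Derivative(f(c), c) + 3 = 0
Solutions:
 f(c) = C1 - sqrt(3)*c^3/3 + 3*c


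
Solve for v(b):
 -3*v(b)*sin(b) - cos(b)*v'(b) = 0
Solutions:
 v(b) = C1*cos(b)^3


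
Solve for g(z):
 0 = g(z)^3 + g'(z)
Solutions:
 g(z) = -sqrt(2)*sqrt(-1/(C1 - z))/2
 g(z) = sqrt(2)*sqrt(-1/(C1 - z))/2


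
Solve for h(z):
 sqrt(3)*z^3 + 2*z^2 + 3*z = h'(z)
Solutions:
 h(z) = C1 + sqrt(3)*z^4/4 + 2*z^3/3 + 3*z^2/2


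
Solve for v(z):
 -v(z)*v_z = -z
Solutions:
 v(z) = -sqrt(C1 + z^2)
 v(z) = sqrt(C1 + z^2)


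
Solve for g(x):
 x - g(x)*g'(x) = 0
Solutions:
 g(x) = -sqrt(C1 + x^2)
 g(x) = sqrt(C1 + x^2)


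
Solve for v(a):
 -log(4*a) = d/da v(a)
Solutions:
 v(a) = C1 - a*log(a) - a*log(4) + a


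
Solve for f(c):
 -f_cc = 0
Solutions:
 f(c) = C1 + C2*c


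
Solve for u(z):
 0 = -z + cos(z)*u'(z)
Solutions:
 u(z) = C1 + Integral(z/cos(z), z)


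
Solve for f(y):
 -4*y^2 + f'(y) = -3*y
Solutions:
 f(y) = C1 + 4*y^3/3 - 3*y^2/2


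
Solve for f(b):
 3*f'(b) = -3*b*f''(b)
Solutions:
 f(b) = C1 + C2*log(b)


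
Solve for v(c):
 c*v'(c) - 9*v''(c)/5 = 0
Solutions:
 v(c) = C1 + C2*erfi(sqrt(10)*c/6)


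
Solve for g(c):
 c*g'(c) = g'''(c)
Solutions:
 g(c) = C1 + Integral(C2*airyai(c) + C3*airybi(c), c)


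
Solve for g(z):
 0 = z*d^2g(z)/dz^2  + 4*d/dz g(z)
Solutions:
 g(z) = C1 + C2/z^3


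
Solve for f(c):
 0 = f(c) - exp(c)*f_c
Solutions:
 f(c) = C1*exp(-exp(-c))


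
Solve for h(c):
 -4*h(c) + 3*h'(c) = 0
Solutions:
 h(c) = C1*exp(4*c/3)


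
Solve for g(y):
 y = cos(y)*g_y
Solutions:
 g(y) = C1 + Integral(y/cos(y), y)


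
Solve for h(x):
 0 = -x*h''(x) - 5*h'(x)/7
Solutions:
 h(x) = C1 + C2*x^(2/7)


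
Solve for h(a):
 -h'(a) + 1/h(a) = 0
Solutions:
 h(a) = -sqrt(C1 + 2*a)
 h(a) = sqrt(C1 + 2*a)


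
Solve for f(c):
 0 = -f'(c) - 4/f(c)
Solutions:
 f(c) = -sqrt(C1 - 8*c)
 f(c) = sqrt(C1 - 8*c)


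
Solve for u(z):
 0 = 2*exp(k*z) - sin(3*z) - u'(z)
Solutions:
 u(z) = C1 + cos(3*z)/3 + 2*exp(k*z)/k


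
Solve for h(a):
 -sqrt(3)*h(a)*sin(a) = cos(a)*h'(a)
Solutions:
 h(a) = C1*cos(a)^(sqrt(3))


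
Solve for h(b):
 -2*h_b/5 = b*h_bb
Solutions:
 h(b) = C1 + C2*b^(3/5)


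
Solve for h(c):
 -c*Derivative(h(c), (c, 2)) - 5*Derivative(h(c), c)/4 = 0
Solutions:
 h(c) = C1 + C2/c^(1/4)


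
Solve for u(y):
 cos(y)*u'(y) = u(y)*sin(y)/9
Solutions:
 u(y) = C1/cos(y)^(1/9)


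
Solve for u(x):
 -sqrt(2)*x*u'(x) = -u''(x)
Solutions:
 u(x) = C1 + C2*erfi(2^(3/4)*x/2)


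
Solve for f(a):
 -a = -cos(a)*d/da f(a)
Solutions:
 f(a) = C1 + Integral(a/cos(a), a)


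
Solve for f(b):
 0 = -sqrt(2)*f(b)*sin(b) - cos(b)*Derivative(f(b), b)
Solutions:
 f(b) = C1*cos(b)^(sqrt(2))


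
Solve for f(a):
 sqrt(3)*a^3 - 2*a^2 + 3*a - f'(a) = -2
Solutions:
 f(a) = C1 + sqrt(3)*a^4/4 - 2*a^3/3 + 3*a^2/2 + 2*a


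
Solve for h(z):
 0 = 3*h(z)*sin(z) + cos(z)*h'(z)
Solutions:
 h(z) = C1*cos(z)^3


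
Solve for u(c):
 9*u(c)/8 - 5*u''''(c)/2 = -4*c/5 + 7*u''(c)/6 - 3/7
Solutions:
 u(c) = C1*exp(-sqrt(30)*c*sqrt(-7 + sqrt(454))/30) + C2*exp(sqrt(30)*c*sqrt(-7 + sqrt(454))/30) + C3*sin(sqrt(30)*c*sqrt(7 + sqrt(454))/30) + C4*cos(sqrt(30)*c*sqrt(7 + sqrt(454))/30) - 32*c/45 - 8/21


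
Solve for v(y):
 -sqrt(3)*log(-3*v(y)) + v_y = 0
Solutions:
 -sqrt(3)*Integral(1/(log(-_y) + log(3)), (_y, v(y)))/3 = C1 - y


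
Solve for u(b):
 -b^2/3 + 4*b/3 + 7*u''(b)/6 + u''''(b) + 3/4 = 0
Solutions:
 u(b) = C1 + C2*b + C3*sin(sqrt(42)*b/6) + C4*cos(sqrt(42)*b/6) + b^4/42 - 4*b^3/21 - 111*b^2/196


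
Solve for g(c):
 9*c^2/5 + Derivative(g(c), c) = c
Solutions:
 g(c) = C1 - 3*c^3/5 + c^2/2


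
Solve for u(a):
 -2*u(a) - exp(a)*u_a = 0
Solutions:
 u(a) = C1*exp(2*exp(-a))


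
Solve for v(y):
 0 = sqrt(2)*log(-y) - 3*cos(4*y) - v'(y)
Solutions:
 v(y) = C1 + sqrt(2)*y*(log(-y) - 1) - 3*sin(4*y)/4


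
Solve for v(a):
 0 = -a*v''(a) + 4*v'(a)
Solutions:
 v(a) = C1 + C2*a^5


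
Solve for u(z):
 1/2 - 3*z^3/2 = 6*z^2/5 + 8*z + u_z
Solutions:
 u(z) = C1 - 3*z^4/8 - 2*z^3/5 - 4*z^2 + z/2


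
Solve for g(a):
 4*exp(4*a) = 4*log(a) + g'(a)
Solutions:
 g(a) = C1 - 4*a*log(a) + 4*a + exp(4*a)


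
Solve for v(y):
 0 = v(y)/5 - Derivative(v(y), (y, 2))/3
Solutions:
 v(y) = C1*exp(-sqrt(15)*y/5) + C2*exp(sqrt(15)*y/5)


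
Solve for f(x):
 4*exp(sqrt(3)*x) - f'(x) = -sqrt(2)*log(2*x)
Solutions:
 f(x) = C1 + sqrt(2)*x*log(x) + sqrt(2)*x*(-1 + log(2)) + 4*sqrt(3)*exp(sqrt(3)*x)/3


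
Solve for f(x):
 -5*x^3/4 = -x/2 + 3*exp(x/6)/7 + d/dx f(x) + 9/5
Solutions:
 f(x) = C1 - 5*x^4/16 + x^2/4 - 9*x/5 - 18*exp(x/6)/7


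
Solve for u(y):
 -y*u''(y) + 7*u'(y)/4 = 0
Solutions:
 u(y) = C1 + C2*y^(11/4)


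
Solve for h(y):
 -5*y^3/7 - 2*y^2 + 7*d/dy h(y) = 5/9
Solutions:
 h(y) = C1 + 5*y^4/196 + 2*y^3/21 + 5*y/63


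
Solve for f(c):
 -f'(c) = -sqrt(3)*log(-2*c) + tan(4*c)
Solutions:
 f(c) = C1 + sqrt(3)*c*(log(-c) - 1) + sqrt(3)*c*log(2) + log(cos(4*c))/4


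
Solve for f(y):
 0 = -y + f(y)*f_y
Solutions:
 f(y) = -sqrt(C1 + y^2)
 f(y) = sqrt(C1 + y^2)


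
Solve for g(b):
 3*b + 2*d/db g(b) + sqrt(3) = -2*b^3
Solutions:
 g(b) = C1 - b^4/4 - 3*b^2/4 - sqrt(3)*b/2


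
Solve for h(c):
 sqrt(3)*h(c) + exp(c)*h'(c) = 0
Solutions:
 h(c) = C1*exp(sqrt(3)*exp(-c))


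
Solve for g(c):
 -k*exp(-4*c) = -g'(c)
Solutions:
 g(c) = C1 - k*exp(-4*c)/4


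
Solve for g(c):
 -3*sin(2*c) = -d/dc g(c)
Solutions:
 g(c) = C1 - 3*cos(2*c)/2


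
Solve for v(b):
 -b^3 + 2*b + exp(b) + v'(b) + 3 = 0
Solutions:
 v(b) = C1 + b^4/4 - b^2 - 3*b - exp(b)


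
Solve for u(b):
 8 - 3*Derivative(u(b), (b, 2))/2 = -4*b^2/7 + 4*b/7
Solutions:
 u(b) = C1 + C2*b + 2*b^4/63 - 4*b^3/63 + 8*b^2/3


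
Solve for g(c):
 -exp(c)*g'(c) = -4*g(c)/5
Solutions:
 g(c) = C1*exp(-4*exp(-c)/5)


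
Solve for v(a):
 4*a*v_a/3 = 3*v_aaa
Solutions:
 v(a) = C1 + Integral(C2*airyai(2^(2/3)*3^(1/3)*a/3) + C3*airybi(2^(2/3)*3^(1/3)*a/3), a)


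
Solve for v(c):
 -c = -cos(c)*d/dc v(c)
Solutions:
 v(c) = C1 + Integral(c/cos(c), c)


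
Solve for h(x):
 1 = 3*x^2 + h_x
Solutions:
 h(x) = C1 - x^3 + x


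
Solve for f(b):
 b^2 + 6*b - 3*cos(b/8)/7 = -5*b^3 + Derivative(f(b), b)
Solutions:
 f(b) = C1 + 5*b^4/4 + b^3/3 + 3*b^2 - 24*sin(b/8)/7


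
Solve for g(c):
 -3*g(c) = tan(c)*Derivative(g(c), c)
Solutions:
 g(c) = C1/sin(c)^3


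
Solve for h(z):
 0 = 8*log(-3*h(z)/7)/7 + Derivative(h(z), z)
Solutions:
 7*Integral(1/(log(-_y) - log(7) + log(3)), (_y, h(z)))/8 = C1 - z


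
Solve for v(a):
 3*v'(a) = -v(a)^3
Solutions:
 v(a) = -sqrt(6)*sqrt(-1/(C1 - a))/2
 v(a) = sqrt(6)*sqrt(-1/(C1 - a))/2


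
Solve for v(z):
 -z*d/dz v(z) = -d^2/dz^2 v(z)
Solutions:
 v(z) = C1 + C2*erfi(sqrt(2)*z/2)


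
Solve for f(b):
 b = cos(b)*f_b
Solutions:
 f(b) = C1 + Integral(b/cos(b), b)


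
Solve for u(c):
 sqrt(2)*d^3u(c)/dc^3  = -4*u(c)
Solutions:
 u(c) = C3*exp(-sqrt(2)*c) + (C1*sin(sqrt(6)*c/2) + C2*cos(sqrt(6)*c/2))*exp(sqrt(2)*c/2)


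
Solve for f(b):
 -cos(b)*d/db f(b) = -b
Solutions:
 f(b) = C1 + Integral(b/cos(b), b)


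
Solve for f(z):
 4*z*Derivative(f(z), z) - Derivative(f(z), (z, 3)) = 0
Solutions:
 f(z) = C1 + Integral(C2*airyai(2^(2/3)*z) + C3*airybi(2^(2/3)*z), z)


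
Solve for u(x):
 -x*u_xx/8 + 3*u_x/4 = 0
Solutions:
 u(x) = C1 + C2*x^7


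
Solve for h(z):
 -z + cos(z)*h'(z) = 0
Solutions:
 h(z) = C1 + Integral(z/cos(z), z)


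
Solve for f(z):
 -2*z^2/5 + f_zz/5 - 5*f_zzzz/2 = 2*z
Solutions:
 f(z) = C1 + C2*z + C3*exp(-sqrt(2)*z/5) + C4*exp(sqrt(2)*z/5) + z^4/6 + 5*z^3/3 + 25*z^2


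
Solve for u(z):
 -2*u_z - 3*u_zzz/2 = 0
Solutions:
 u(z) = C1 + C2*sin(2*sqrt(3)*z/3) + C3*cos(2*sqrt(3)*z/3)


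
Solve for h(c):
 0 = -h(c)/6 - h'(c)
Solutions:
 h(c) = C1*exp(-c/6)


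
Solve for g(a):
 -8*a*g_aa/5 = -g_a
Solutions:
 g(a) = C1 + C2*a^(13/8)


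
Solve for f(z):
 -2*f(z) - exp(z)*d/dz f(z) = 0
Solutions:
 f(z) = C1*exp(2*exp(-z))


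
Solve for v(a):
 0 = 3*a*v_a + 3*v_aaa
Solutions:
 v(a) = C1 + Integral(C2*airyai(-a) + C3*airybi(-a), a)


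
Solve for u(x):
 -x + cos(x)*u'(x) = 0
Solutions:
 u(x) = C1 + Integral(x/cos(x), x)


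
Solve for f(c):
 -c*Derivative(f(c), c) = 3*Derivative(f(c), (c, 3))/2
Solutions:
 f(c) = C1 + Integral(C2*airyai(-2^(1/3)*3^(2/3)*c/3) + C3*airybi(-2^(1/3)*3^(2/3)*c/3), c)


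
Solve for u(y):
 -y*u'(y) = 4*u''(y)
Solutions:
 u(y) = C1 + C2*erf(sqrt(2)*y/4)


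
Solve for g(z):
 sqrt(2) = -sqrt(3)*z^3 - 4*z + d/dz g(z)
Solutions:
 g(z) = C1 + sqrt(3)*z^4/4 + 2*z^2 + sqrt(2)*z


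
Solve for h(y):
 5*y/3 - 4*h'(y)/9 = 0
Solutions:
 h(y) = C1 + 15*y^2/8


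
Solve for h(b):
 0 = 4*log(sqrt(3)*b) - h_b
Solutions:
 h(b) = C1 + 4*b*log(b) - 4*b + b*log(9)


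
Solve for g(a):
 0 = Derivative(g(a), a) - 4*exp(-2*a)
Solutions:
 g(a) = C1 - 2*exp(-2*a)


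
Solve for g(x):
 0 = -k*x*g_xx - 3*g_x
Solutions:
 g(x) = C1 + x^(((re(k) - 3)*re(k) + im(k)^2)/(re(k)^2 + im(k)^2))*(C2*sin(3*log(x)*Abs(im(k))/(re(k)^2 + im(k)^2)) + C3*cos(3*log(x)*im(k)/(re(k)^2 + im(k)^2)))


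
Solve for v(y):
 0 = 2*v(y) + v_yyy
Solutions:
 v(y) = C3*exp(-2^(1/3)*y) + (C1*sin(2^(1/3)*sqrt(3)*y/2) + C2*cos(2^(1/3)*sqrt(3)*y/2))*exp(2^(1/3)*y/2)


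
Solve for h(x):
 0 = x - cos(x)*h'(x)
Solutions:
 h(x) = C1 + Integral(x/cos(x), x)


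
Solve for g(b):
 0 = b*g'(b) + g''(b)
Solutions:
 g(b) = C1 + C2*erf(sqrt(2)*b/2)


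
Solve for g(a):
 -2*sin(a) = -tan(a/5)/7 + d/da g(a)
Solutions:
 g(a) = C1 - 5*log(cos(a/5))/7 + 2*cos(a)


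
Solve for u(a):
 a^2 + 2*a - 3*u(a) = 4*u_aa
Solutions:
 u(a) = C1*sin(sqrt(3)*a/2) + C2*cos(sqrt(3)*a/2) + a^2/3 + 2*a/3 - 8/9


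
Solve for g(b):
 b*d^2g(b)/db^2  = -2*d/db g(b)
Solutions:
 g(b) = C1 + C2/b


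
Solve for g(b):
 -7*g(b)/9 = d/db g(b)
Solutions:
 g(b) = C1*exp(-7*b/9)


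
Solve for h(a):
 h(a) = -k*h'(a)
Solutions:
 h(a) = C1*exp(-a/k)


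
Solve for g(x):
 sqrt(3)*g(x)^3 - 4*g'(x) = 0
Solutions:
 g(x) = -sqrt(2)*sqrt(-1/(C1 + sqrt(3)*x))
 g(x) = sqrt(2)*sqrt(-1/(C1 + sqrt(3)*x))


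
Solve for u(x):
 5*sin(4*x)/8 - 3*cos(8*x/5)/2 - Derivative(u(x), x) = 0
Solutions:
 u(x) = C1 - 15*sin(8*x/5)/16 - 5*cos(4*x)/32


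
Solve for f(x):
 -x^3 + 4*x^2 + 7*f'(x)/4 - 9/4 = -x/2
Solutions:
 f(x) = C1 + x^4/7 - 16*x^3/21 - x^2/7 + 9*x/7


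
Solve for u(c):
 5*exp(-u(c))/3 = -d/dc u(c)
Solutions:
 u(c) = log(C1 - 5*c/3)


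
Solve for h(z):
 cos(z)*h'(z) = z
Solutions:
 h(z) = C1 + Integral(z/cos(z), z)


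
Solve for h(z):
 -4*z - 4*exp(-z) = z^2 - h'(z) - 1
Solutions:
 h(z) = C1 + z^3/3 + 2*z^2 - z - 4*exp(-z)


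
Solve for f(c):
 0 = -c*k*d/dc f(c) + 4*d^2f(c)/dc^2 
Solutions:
 f(c) = Piecewise((-sqrt(2)*sqrt(pi)*C1*erf(sqrt(2)*c*sqrt(-k)/4)/sqrt(-k) - C2, (k > 0) | (k < 0)), (-C1*c - C2, True))


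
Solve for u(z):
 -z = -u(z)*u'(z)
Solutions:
 u(z) = -sqrt(C1 + z^2)
 u(z) = sqrt(C1 + z^2)


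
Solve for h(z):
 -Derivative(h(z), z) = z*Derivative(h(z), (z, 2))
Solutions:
 h(z) = C1 + C2*log(z)


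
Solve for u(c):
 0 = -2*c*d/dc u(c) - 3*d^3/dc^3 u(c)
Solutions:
 u(c) = C1 + Integral(C2*airyai(-2^(1/3)*3^(2/3)*c/3) + C3*airybi(-2^(1/3)*3^(2/3)*c/3), c)


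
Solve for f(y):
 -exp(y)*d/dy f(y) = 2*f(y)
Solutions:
 f(y) = C1*exp(2*exp(-y))


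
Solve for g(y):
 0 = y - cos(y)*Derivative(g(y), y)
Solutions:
 g(y) = C1 + Integral(y/cos(y), y)


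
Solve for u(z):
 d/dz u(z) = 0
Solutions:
 u(z) = C1


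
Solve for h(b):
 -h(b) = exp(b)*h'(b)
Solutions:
 h(b) = C1*exp(exp(-b))


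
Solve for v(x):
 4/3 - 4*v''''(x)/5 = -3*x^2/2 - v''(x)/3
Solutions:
 v(x) = C1 + C2*x + C3*exp(-sqrt(15)*x/6) + C4*exp(sqrt(15)*x/6) - 3*x^4/8 - 64*x^2/5


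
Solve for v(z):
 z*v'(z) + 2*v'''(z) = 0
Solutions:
 v(z) = C1 + Integral(C2*airyai(-2^(2/3)*z/2) + C3*airybi(-2^(2/3)*z/2), z)


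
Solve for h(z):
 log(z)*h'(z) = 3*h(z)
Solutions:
 h(z) = C1*exp(3*li(z))


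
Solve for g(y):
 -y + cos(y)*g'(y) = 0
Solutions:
 g(y) = C1 + Integral(y/cos(y), y)


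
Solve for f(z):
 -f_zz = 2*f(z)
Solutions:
 f(z) = C1*sin(sqrt(2)*z) + C2*cos(sqrt(2)*z)


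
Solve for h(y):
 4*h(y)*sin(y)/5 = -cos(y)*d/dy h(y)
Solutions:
 h(y) = C1*cos(y)^(4/5)


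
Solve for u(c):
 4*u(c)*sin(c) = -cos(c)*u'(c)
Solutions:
 u(c) = C1*cos(c)^4


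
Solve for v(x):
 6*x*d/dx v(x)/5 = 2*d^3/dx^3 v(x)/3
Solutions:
 v(x) = C1 + Integral(C2*airyai(15^(2/3)*x/5) + C3*airybi(15^(2/3)*x/5), x)


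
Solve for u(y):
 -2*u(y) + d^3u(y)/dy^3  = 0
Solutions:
 u(y) = C3*exp(2^(1/3)*y) + (C1*sin(2^(1/3)*sqrt(3)*y/2) + C2*cos(2^(1/3)*sqrt(3)*y/2))*exp(-2^(1/3)*y/2)


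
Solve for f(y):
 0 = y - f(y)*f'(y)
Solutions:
 f(y) = -sqrt(C1 + y^2)
 f(y) = sqrt(C1 + y^2)


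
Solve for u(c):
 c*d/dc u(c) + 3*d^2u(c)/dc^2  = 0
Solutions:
 u(c) = C1 + C2*erf(sqrt(6)*c/6)


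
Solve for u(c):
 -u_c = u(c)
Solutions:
 u(c) = C1*exp(-c)


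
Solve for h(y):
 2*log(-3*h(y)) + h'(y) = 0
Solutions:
 Integral(1/(log(-_y) + log(3)), (_y, h(y)))/2 = C1 - y


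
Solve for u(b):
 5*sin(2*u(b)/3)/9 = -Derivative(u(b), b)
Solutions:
 5*b/9 + 3*log(cos(2*u(b)/3) - 1)/4 - 3*log(cos(2*u(b)/3) + 1)/4 = C1


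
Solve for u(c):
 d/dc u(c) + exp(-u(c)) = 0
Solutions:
 u(c) = log(C1 - c)


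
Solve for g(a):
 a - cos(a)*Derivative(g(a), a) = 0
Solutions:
 g(a) = C1 + Integral(a/cos(a), a)


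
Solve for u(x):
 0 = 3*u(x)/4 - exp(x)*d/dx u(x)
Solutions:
 u(x) = C1*exp(-3*exp(-x)/4)


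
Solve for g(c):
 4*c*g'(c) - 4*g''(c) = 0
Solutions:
 g(c) = C1 + C2*erfi(sqrt(2)*c/2)


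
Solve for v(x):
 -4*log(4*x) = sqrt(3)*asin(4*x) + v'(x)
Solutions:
 v(x) = C1 - 4*x*log(x) - 8*x*log(2) + 4*x - sqrt(3)*(x*asin(4*x) + sqrt(1 - 16*x^2)/4)


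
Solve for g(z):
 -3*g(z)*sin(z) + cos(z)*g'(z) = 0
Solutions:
 g(z) = C1/cos(z)^3


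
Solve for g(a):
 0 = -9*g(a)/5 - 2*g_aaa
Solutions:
 g(a) = C3*exp(-30^(2/3)*a/10) + (C1*sin(3*10^(2/3)*3^(1/6)*a/20) + C2*cos(3*10^(2/3)*3^(1/6)*a/20))*exp(30^(2/3)*a/20)


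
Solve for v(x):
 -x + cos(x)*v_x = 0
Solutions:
 v(x) = C1 + Integral(x/cos(x), x)


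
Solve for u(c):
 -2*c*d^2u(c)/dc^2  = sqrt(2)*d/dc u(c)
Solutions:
 u(c) = C1 + C2*c^(1 - sqrt(2)/2)


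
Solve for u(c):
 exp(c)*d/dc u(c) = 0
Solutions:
 u(c) = C1


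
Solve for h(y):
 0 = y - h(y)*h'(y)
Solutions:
 h(y) = -sqrt(C1 + y^2)
 h(y) = sqrt(C1 + y^2)


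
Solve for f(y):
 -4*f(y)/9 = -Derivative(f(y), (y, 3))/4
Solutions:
 f(y) = C3*exp(2*6^(1/3)*y/3) + (C1*sin(2^(1/3)*3^(5/6)*y/3) + C2*cos(2^(1/3)*3^(5/6)*y/3))*exp(-6^(1/3)*y/3)


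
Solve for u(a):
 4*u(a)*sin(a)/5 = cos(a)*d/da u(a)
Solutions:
 u(a) = C1/cos(a)^(4/5)


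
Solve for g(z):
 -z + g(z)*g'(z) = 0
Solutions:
 g(z) = -sqrt(C1 + z^2)
 g(z) = sqrt(C1 + z^2)


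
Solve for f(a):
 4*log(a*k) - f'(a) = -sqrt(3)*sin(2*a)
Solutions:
 f(a) = C1 + 4*a*log(a*k) - 4*a - sqrt(3)*cos(2*a)/2


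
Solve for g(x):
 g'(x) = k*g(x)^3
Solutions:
 g(x) = -sqrt(2)*sqrt(-1/(C1 + k*x))/2
 g(x) = sqrt(2)*sqrt(-1/(C1 + k*x))/2


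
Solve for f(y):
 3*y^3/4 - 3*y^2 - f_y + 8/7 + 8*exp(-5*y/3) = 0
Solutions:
 f(y) = C1 + 3*y^4/16 - y^3 + 8*y/7 - 24*exp(-5*y/3)/5


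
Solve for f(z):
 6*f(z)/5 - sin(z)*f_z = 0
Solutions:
 f(z) = C1*(cos(z) - 1)^(3/5)/(cos(z) + 1)^(3/5)


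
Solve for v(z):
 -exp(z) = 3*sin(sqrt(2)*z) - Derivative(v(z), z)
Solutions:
 v(z) = C1 + exp(z) - 3*sqrt(2)*cos(sqrt(2)*z)/2


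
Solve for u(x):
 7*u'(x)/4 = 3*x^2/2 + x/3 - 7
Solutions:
 u(x) = C1 + 2*x^3/7 + 2*x^2/21 - 4*x


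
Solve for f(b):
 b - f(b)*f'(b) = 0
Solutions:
 f(b) = -sqrt(C1 + b^2)
 f(b) = sqrt(C1 + b^2)


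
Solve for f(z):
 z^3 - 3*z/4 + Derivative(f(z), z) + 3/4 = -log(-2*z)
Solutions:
 f(z) = C1 - z^4/4 + 3*z^2/8 - z*log(-z) + z*(1/4 - log(2))


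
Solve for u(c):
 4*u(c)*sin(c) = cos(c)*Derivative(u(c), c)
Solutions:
 u(c) = C1/cos(c)^4


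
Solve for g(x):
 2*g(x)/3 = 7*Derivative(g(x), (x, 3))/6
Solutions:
 g(x) = C3*exp(14^(2/3)*x/7) + (C1*sin(14^(2/3)*sqrt(3)*x/14) + C2*cos(14^(2/3)*sqrt(3)*x/14))*exp(-14^(2/3)*x/14)


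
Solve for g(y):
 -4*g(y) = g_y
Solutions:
 g(y) = C1*exp(-4*y)


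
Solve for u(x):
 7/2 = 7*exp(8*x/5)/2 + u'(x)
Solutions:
 u(x) = C1 + 7*x/2 - 35*exp(8*x/5)/16


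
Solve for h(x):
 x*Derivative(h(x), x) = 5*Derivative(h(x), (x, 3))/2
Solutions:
 h(x) = C1 + Integral(C2*airyai(2^(1/3)*5^(2/3)*x/5) + C3*airybi(2^(1/3)*5^(2/3)*x/5), x)


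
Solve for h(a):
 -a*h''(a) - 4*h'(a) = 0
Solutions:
 h(a) = C1 + C2/a^3


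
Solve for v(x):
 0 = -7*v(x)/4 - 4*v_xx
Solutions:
 v(x) = C1*sin(sqrt(7)*x/4) + C2*cos(sqrt(7)*x/4)


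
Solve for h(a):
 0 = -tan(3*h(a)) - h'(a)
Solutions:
 h(a) = -asin(C1*exp(-3*a))/3 + pi/3
 h(a) = asin(C1*exp(-3*a))/3


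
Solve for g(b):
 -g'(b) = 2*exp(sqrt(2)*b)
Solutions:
 g(b) = C1 - sqrt(2)*exp(sqrt(2)*b)


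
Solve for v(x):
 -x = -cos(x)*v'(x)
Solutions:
 v(x) = C1 + Integral(x/cos(x), x)


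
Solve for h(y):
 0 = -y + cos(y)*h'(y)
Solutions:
 h(y) = C1 + Integral(y/cos(y), y)


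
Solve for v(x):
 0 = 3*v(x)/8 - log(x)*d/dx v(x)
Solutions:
 v(x) = C1*exp(3*li(x)/8)


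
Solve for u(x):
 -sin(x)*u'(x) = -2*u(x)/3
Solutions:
 u(x) = C1*(cos(x) - 1)^(1/3)/(cos(x) + 1)^(1/3)


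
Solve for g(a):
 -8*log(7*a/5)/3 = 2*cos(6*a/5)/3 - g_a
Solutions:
 g(a) = C1 + 8*a*log(a)/3 - 8*a*log(5)/3 - 8*a/3 + 8*a*log(7)/3 + 5*sin(6*a/5)/9


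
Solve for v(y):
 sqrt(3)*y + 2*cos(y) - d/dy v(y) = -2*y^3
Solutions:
 v(y) = C1 + y^4/2 + sqrt(3)*y^2/2 + 2*sin(y)


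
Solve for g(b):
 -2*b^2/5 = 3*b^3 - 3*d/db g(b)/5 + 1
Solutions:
 g(b) = C1 + 5*b^4/4 + 2*b^3/9 + 5*b/3


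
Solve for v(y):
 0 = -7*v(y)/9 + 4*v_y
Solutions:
 v(y) = C1*exp(7*y/36)


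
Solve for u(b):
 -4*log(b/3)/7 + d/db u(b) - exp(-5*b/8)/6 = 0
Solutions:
 u(b) = C1 + 4*b*log(b)/7 + 4*b*(-log(3) - 1)/7 - 4*exp(-5*b/8)/15


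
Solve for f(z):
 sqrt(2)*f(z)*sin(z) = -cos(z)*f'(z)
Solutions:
 f(z) = C1*cos(z)^(sqrt(2))


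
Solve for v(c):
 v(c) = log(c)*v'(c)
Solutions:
 v(c) = C1*exp(li(c))


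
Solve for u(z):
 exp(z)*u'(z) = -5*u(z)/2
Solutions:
 u(z) = C1*exp(5*exp(-z)/2)


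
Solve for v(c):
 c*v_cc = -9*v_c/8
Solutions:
 v(c) = C1 + C2/c^(1/8)


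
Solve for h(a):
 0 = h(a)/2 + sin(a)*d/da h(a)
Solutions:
 h(a) = C1*(cos(a) + 1)^(1/4)/(cos(a) - 1)^(1/4)


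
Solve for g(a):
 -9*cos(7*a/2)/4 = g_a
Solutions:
 g(a) = C1 - 9*sin(7*a/2)/14


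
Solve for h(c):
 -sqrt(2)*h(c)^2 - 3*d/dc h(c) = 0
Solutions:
 h(c) = 3/(C1 + sqrt(2)*c)


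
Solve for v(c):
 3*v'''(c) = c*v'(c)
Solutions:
 v(c) = C1 + Integral(C2*airyai(3^(2/3)*c/3) + C3*airybi(3^(2/3)*c/3), c)


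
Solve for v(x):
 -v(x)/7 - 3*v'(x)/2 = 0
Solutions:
 v(x) = C1*exp(-2*x/21)


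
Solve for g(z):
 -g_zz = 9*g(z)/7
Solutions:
 g(z) = C1*sin(3*sqrt(7)*z/7) + C2*cos(3*sqrt(7)*z/7)


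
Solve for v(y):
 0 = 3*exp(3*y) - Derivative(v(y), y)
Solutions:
 v(y) = C1 + exp(3*y)


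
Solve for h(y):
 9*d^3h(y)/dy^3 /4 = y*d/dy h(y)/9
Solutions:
 h(y) = C1 + Integral(C2*airyai(6^(2/3)*y/9) + C3*airybi(6^(2/3)*y/9), y)


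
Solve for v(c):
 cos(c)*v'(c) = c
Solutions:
 v(c) = C1 + Integral(c/cos(c), c)


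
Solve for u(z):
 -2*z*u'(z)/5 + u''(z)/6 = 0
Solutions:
 u(z) = C1 + C2*erfi(sqrt(30)*z/5)


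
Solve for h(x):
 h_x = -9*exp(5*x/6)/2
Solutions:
 h(x) = C1 - 27*exp(5*x/6)/5


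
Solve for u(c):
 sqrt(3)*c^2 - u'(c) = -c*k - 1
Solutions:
 u(c) = C1 + sqrt(3)*c^3/3 + c^2*k/2 + c


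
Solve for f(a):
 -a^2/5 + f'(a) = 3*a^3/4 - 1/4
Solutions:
 f(a) = C1 + 3*a^4/16 + a^3/15 - a/4


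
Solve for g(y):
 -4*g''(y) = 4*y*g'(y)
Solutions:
 g(y) = C1 + C2*erf(sqrt(2)*y/2)


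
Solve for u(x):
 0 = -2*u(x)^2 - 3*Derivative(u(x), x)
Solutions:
 u(x) = 3/(C1 + 2*x)


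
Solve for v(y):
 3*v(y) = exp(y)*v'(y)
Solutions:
 v(y) = C1*exp(-3*exp(-y))


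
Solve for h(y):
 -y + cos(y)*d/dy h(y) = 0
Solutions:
 h(y) = C1 + Integral(y/cos(y), y)


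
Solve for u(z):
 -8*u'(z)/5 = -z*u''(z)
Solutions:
 u(z) = C1 + C2*z^(13/5)


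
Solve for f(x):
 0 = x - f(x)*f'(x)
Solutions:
 f(x) = -sqrt(C1 + x^2)
 f(x) = sqrt(C1 + x^2)


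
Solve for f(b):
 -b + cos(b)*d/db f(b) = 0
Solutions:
 f(b) = C1 + Integral(b/cos(b), b)


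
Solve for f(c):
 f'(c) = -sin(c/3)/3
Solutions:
 f(c) = C1 + cos(c/3)


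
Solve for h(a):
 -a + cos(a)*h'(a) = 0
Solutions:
 h(a) = C1 + Integral(a/cos(a), a)


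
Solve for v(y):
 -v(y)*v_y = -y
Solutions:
 v(y) = -sqrt(C1 + y^2)
 v(y) = sqrt(C1 + y^2)


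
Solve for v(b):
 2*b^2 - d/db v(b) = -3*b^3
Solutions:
 v(b) = C1 + 3*b^4/4 + 2*b^3/3


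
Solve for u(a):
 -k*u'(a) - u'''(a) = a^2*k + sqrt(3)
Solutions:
 u(a) = C1 + C2*exp(-a*sqrt(-k)) + C3*exp(a*sqrt(-k)) - a^3/3 - sqrt(3)*a/k + 2*a/k


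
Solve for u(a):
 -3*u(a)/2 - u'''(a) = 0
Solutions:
 u(a) = C3*exp(-2^(2/3)*3^(1/3)*a/2) + (C1*sin(2^(2/3)*3^(5/6)*a/4) + C2*cos(2^(2/3)*3^(5/6)*a/4))*exp(2^(2/3)*3^(1/3)*a/4)


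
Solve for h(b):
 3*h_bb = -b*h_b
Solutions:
 h(b) = C1 + C2*erf(sqrt(6)*b/6)


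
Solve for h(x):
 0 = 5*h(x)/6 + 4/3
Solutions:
 h(x) = -8/5


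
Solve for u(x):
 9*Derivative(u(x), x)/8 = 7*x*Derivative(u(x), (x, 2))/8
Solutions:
 u(x) = C1 + C2*x^(16/7)


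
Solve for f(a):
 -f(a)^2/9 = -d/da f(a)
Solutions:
 f(a) = -9/(C1 + a)


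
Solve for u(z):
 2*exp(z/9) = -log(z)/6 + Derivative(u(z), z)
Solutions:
 u(z) = C1 + z*log(z)/6 - z/6 + 18*exp(z/9)


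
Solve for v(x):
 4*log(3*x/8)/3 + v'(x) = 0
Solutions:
 v(x) = C1 - 4*x*log(x)/3 - 4*x*log(3)/3 + 4*x/3 + 4*x*log(2)


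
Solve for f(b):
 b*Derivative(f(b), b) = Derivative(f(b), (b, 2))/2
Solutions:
 f(b) = C1 + C2*erfi(b)


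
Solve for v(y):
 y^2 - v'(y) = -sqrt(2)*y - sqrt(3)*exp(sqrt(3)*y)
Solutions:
 v(y) = C1 + y^3/3 + sqrt(2)*y^2/2 + exp(sqrt(3)*y)


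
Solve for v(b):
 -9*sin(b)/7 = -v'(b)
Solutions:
 v(b) = C1 - 9*cos(b)/7


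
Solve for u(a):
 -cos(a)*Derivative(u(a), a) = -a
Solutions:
 u(a) = C1 + Integral(a/cos(a), a)


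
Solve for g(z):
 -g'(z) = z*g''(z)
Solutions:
 g(z) = C1 + C2*log(z)


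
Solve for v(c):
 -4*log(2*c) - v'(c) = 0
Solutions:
 v(c) = C1 - 4*c*log(c) - c*log(16) + 4*c


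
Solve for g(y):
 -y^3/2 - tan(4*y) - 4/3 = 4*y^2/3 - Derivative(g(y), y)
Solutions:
 g(y) = C1 + y^4/8 + 4*y^3/9 + 4*y/3 - log(cos(4*y))/4


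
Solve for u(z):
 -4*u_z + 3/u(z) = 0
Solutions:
 u(z) = -sqrt(C1 + 6*z)/2
 u(z) = sqrt(C1 + 6*z)/2


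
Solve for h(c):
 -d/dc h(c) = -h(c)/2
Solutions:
 h(c) = C1*exp(c/2)


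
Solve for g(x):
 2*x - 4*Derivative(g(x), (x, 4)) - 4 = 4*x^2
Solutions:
 g(x) = C1 + C2*x + C3*x^2 + C4*x^3 - x^6/360 + x^5/240 - x^4/24


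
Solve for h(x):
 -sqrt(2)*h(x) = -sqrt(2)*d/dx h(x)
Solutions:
 h(x) = C1*exp(x)


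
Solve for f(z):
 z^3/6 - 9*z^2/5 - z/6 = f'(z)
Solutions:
 f(z) = C1 + z^4/24 - 3*z^3/5 - z^2/12


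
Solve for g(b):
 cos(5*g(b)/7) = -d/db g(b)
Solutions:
 b - 7*log(sin(5*g(b)/7) - 1)/10 + 7*log(sin(5*g(b)/7) + 1)/10 = C1


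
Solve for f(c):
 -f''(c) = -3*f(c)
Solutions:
 f(c) = C1*exp(-sqrt(3)*c) + C2*exp(sqrt(3)*c)


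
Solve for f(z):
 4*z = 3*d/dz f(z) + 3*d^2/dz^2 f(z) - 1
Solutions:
 f(z) = C1 + C2*exp(-z) + 2*z^2/3 - z


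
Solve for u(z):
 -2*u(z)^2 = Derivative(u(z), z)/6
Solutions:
 u(z) = 1/(C1 + 12*z)


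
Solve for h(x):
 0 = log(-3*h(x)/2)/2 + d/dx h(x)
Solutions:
 2*Integral(1/(log(-_y) - log(2) + log(3)), (_y, h(x))) = C1 - x


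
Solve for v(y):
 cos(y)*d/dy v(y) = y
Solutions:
 v(y) = C1 + Integral(y/cos(y), y)


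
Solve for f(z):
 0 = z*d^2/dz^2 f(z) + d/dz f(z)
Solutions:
 f(z) = C1 + C2*log(z)


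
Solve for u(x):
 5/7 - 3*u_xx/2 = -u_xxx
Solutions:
 u(x) = C1 + C2*x + C3*exp(3*x/2) + 5*x^2/21


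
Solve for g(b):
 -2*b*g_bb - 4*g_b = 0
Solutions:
 g(b) = C1 + C2/b


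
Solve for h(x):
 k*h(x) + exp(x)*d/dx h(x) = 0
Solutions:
 h(x) = C1*exp(k*exp(-x))


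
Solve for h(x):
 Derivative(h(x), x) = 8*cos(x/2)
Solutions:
 h(x) = C1 + 16*sin(x/2)


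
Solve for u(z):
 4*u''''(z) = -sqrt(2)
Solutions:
 u(z) = C1 + C2*z + C3*z^2 + C4*z^3 - sqrt(2)*z^4/96


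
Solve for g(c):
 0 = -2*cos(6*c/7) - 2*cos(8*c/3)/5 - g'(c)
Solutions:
 g(c) = C1 - 7*sin(6*c/7)/3 - 3*sin(8*c/3)/20


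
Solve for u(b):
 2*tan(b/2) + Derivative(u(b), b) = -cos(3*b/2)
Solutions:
 u(b) = C1 + 4*log(cos(b/2)) - 2*sin(3*b/2)/3


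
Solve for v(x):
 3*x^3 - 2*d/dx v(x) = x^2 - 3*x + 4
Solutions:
 v(x) = C1 + 3*x^4/8 - x^3/6 + 3*x^2/4 - 2*x


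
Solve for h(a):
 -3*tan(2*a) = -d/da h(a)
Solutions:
 h(a) = C1 - 3*log(cos(2*a))/2


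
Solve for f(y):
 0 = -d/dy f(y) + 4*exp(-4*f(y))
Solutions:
 f(y) = log(-I*(C1 + 16*y)^(1/4))
 f(y) = log(I*(C1 + 16*y)^(1/4))
 f(y) = log(-(C1 + 16*y)^(1/4))
 f(y) = log(C1 + 16*y)/4


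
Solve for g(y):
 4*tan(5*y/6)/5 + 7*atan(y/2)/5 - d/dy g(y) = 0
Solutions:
 g(y) = C1 + 7*y*atan(y/2)/5 - 7*log(y^2 + 4)/5 - 24*log(cos(5*y/6))/25


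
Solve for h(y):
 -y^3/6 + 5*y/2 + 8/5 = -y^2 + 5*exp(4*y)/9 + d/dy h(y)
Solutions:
 h(y) = C1 - y^4/24 + y^3/3 + 5*y^2/4 + 8*y/5 - 5*exp(4*y)/36


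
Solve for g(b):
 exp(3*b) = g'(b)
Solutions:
 g(b) = C1 + exp(3*b)/3


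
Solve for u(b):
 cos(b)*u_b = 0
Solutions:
 u(b) = C1


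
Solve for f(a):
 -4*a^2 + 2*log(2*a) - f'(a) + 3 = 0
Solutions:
 f(a) = C1 - 4*a^3/3 + 2*a*log(a) + a + a*log(4)


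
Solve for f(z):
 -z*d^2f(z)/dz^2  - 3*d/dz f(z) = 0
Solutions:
 f(z) = C1 + C2/z^2


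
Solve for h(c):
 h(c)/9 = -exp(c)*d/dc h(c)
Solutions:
 h(c) = C1*exp(exp(-c)/9)


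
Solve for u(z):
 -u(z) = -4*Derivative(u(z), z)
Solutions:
 u(z) = C1*exp(z/4)


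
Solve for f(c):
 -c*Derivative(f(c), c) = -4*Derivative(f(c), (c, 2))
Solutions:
 f(c) = C1 + C2*erfi(sqrt(2)*c/4)


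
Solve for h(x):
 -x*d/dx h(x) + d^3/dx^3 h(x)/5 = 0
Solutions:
 h(x) = C1 + Integral(C2*airyai(5^(1/3)*x) + C3*airybi(5^(1/3)*x), x)


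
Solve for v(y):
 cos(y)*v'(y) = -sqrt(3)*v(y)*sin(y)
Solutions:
 v(y) = C1*cos(y)^(sqrt(3))


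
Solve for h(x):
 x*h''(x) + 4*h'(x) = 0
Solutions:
 h(x) = C1 + C2/x^3


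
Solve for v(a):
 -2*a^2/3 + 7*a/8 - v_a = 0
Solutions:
 v(a) = C1 - 2*a^3/9 + 7*a^2/16


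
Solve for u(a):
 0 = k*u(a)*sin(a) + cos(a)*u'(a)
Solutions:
 u(a) = C1*exp(k*log(cos(a)))


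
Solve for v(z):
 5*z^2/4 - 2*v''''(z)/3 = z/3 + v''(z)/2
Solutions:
 v(z) = C1 + C2*z + C3*sin(sqrt(3)*z/2) + C4*cos(sqrt(3)*z/2) + 5*z^4/24 - z^3/9 - 10*z^2/3


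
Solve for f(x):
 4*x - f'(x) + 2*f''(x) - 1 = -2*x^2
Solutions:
 f(x) = C1 + C2*exp(x/2) + 2*x^3/3 + 6*x^2 + 23*x


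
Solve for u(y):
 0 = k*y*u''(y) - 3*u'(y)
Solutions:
 u(y) = C1 + y^(((re(k) + 3)*re(k) + im(k)^2)/(re(k)^2 + im(k)^2))*(C2*sin(3*log(y)*Abs(im(k))/(re(k)^2 + im(k)^2)) + C3*cos(3*log(y)*im(k)/(re(k)^2 + im(k)^2)))


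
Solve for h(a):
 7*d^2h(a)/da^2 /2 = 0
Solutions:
 h(a) = C1 + C2*a


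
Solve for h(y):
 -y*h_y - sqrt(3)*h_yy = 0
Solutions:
 h(y) = C1 + C2*erf(sqrt(2)*3^(3/4)*y/6)


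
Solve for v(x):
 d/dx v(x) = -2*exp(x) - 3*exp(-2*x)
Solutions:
 v(x) = C1 - 2*exp(x) + 3*exp(-2*x)/2


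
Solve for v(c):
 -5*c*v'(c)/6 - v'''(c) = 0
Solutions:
 v(c) = C1 + Integral(C2*airyai(-5^(1/3)*6^(2/3)*c/6) + C3*airybi(-5^(1/3)*6^(2/3)*c/6), c)


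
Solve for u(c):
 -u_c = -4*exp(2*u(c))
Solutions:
 u(c) = log(-sqrt(-1/(C1 + 4*c))) - log(2)/2
 u(c) = log(-1/(C1 + 4*c))/2 - log(2)/2


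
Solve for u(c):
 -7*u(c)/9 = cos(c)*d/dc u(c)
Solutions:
 u(c) = C1*(sin(c) - 1)^(7/18)/(sin(c) + 1)^(7/18)


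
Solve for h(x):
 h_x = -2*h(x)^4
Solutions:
 h(x) = (-3^(2/3) - 3*3^(1/6)*I)*(1/(C1 + 2*x))^(1/3)/6
 h(x) = (-3^(2/3) + 3*3^(1/6)*I)*(1/(C1 + 2*x))^(1/3)/6
 h(x) = (1/(C1 + 6*x))^(1/3)


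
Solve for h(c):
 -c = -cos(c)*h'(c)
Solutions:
 h(c) = C1 + Integral(c/cos(c), c)


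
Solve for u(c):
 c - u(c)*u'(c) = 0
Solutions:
 u(c) = -sqrt(C1 + c^2)
 u(c) = sqrt(C1 + c^2)


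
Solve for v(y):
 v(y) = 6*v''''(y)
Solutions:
 v(y) = C1*exp(-6^(3/4)*y/6) + C2*exp(6^(3/4)*y/6) + C3*sin(6^(3/4)*y/6) + C4*cos(6^(3/4)*y/6)


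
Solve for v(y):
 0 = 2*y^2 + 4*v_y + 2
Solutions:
 v(y) = C1 - y^3/6 - y/2


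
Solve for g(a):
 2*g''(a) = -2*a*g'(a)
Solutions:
 g(a) = C1 + C2*erf(sqrt(2)*a/2)


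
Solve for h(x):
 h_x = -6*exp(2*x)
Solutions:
 h(x) = C1 - 3*exp(2*x)


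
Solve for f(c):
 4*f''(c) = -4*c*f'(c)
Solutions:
 f(c) = C1 + C2*erf(sqrt(2)*c/2)


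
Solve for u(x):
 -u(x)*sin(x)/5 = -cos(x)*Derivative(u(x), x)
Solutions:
 u(x) = C1/cos(x)^(1/5)


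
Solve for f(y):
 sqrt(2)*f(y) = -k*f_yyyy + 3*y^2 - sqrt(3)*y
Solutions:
 f(y) = C1*exp(-2^(1/8)*y*(-1/k)^(1/4)) + C2*exp(2^(1/8)*y*(-1/k)^(1/4)) + C3*exp(-2^(1/8)*I*y*(-1/k)^(1/4)) + C4*exp(2^(1/8)*I*y*(-1/k)^(1/4)) + 3*sqrt(2)*y^2/2 - sqrt(6)*y/2


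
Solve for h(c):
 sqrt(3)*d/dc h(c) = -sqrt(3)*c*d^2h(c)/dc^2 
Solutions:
 h(c) = C1 + C2*log(c)


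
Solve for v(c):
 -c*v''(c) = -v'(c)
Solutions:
 v(c) = C1 + C2*c^2


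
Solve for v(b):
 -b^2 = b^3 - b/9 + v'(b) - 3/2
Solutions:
 v(b) = C1 - b^4/4 - b^3/3 + b^2/18 + 3*b/2


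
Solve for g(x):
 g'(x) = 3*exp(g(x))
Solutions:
 g(x) = log(-1/(C1 + 3*x))


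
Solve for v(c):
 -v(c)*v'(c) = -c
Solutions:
 v(c) = -sqrt(C1 + c^2)
 v(c) = sqrt(C1 + c^2)


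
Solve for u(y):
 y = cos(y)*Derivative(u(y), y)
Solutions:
 u(y) = C1 + Integral(y/cos(y), y)


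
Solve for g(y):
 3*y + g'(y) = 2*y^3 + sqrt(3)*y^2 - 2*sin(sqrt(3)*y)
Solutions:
 g(y) = C1 + y^4/2 + sqrt(3)*y^3/3 - 3*y^2/2 + 2*sqrt(3)*cos(sqrt(3)*y)/3


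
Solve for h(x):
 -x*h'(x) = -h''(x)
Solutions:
 h(x) = C1 + C2*erfi(sqrt(2)*x/2)


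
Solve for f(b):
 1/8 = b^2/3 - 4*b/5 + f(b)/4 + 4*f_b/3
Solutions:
 f(b) = C1*exp(-3*b/16) - 4*b^2/3 + 784*b/45 - 24953/270


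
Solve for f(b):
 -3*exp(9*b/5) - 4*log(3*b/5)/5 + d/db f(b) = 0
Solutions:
 f(b) = C1 + 4*b*log(b)/5 + 4*b*(-log(5) - 1 + log(3))/5 + 5*exp(9*b/5)/3


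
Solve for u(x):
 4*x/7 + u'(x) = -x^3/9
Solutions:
 u(x) = C1 - x^4/36 - 2*x^2/7


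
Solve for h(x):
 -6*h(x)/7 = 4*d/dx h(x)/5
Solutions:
 h(x) = C1*exp(-15*x/14)


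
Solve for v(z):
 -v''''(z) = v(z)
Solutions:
 v(z) = (C1*sin(sqrt(2)*z/2) + C2*cos(sqrt(2)*z/2))*exp(-sqrt(2)*z/2) + (C3*sin(sqrt(2)*z/2) + C4*cos(sqrt(2)*z/2))*exp(sqrt(2)*z/2)


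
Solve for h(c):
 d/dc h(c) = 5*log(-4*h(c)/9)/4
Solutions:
 -4*Integral(1/(log(-_y) - 2*log(3) + 2*log(2)), (_y, h(c)))/5 = C1 - c


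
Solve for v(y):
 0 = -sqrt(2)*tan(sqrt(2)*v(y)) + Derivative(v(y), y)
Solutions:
 v(y) = sqrt(2)*(pi - asin(C1*exp(2*y)))/2
 v(y) = sqrt(2)*asin(C1*exp(2*y))/2


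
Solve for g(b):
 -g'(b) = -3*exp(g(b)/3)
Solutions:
 g(b) = 3*log(-1/(C1 + 3*b)) + 3*log(3)


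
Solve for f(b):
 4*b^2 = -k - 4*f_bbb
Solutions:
 f(b) = C1 + C2*b + C3*b^2 - b^5/60 - b^3*k/24


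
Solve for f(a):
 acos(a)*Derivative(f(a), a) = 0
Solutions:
 f(a) = C1


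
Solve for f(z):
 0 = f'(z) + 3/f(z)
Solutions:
 f(z) = -sqrt(C1 - 6*z)
 f(z) = sqrt(C1 - 6*z)


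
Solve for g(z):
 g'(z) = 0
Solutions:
 g(z) = C1


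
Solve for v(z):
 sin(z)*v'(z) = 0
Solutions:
 v(z) = C1
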